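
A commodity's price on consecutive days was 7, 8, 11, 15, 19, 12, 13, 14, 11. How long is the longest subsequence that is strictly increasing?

6

Track the smallest tail for each achievable length (strict):
7 → extends → [7]
8 → extends → [7, 8]
11 → extends → [7, 8, 11]
15 → extends → [7, 8, 11, 15]
19 → extends → [7, 8, 11, 15, 19]
12 → replaces 15 → [7, 8, 11, 12, 19]
13 → replaces 19 → [7, 8, 11, 12, 13]
14 → extends → [7, 8, 11, 12, 13, 14]
11 → already a tail → [7, 8, 11, 12, 13, 14]
Six tails, so the longest strictly increasing subsequence has length 6 (e.g. 7, 8, 11, 12, 13, 14).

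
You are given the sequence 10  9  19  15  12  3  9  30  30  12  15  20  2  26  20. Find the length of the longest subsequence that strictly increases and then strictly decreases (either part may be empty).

inc[i] = longest strictly increasing subsequence ending at i; dec[i] = longest strictly decreasing subsequence starting at i:
i:      1  2  3  4  5  6  7  8  9 10 11 12 13 14 15
a[i]:  10  9 19 15 12  3  9 30 30 12 15 20  2 26 20
inc:    1  1  2  2  2  1  2  3  3  3  4  5  1  6  5
dec:    4  3  5  4  3  2  2  3  3  2  2  2  1  2  1
Best peak at i=14 (value 26): inc=6, dec=2, length 6+2−1 = 7.

7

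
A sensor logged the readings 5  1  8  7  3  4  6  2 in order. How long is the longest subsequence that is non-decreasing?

Track the smallest tail for each achievable length (allowing ties):
5 → extends → [5]
1 → replaces 5 → [1]
8 → extends → [1, 8]
7 → replaces 8 → [1, 7]
3 → replaces 7 → [1, 3]
4 → extends → [1, 3, 4]
6 → extends → [1, 3, 4, 6]
2 → replaces 3 → [1, 2, 4, 6]
Four tails, so the longest non-decreasing subsequence has length 4 (e.g. 1, 3, 4, 6).

4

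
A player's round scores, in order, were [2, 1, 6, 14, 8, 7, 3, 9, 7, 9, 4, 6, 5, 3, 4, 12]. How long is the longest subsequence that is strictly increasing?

Track the smallest tail for each achievable length (strict):
2 → extends → [2]
1 → replaces 2 → [1]
6 → extends → [1, 6]
14 → extends → [1, 6, 14]
8 → replaces 14 → [1, 6, 8]
7 → replaces 8 → [1, 6, 7]
3 → replaces 6 → [1, 3, 7]
9 → extends → [1, 3, 7, 9]
7 → already a tail → [1, 3, 7, 9]
9 → already a tail → [1, 3, 7, 9]
4 → replaces 7 → [1, 3, 4, 9]
6 → replaces 9 → [1, 3, 4, 6]
5 → replaces 6 → [1, 3, 4, 5]
3 → already a tail → [1, 3, 4, 5]
4 → already a tail → [1, 3, 4, 5]
12 → extends → [1, 3, 4, 5, 12]
Five tails, so the longest strictly increasing subsequence has length 5 (e.g. 2, 6, 8, 9, 12).

5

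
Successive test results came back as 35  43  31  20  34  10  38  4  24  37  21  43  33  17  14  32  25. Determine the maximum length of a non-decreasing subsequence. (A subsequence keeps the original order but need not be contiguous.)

Track the smallest tail for each achievable length (allowing ties):
35 → extends → [35]
43 → extends → [35, 43]
31 → replaces 35 → [31, 43]
20 → replaces 31 → [20, 43]
34 → replaces 43 → [20, 34]
10 → replaces 20 → [10, 34]
38 → extends → [10, 34, 38]
4 → replaces 10 → [4, 34, 38]
24 → replaces 34 → [4, 24, 38]
37 → replaces 38 → [4, 24, 37]
21 → replaces 24 → [4, 21, 37]
43 → extends → [4, 21, 37, 43]
33 → replaces 37 → [4, 21, 33, 43]
17 → replaces 21 → [4, 17, 33, 43]
14 → replaces 17 → [4, 14, 33, 43]
32 → replaces 33 → [4, 14, 32, 43]
25 → replaces 32 → [4, 14, 25, 43]
Four tails, so the longest non-decreasing subsequence has length 4 (e.g. 31, 34, 38, 43).

4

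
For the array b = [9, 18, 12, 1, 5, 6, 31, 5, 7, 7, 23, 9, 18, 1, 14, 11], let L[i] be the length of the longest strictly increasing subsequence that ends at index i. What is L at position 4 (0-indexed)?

2

dp[i] = 1 + max{dp[j] : j<i, b[j]<b[i]} (or 1 if no such j):
i:      0  1  2  3  4  5  6  7  8  9 10 11 12 13 14 15
b[i]:   9 18 12  1  5  6 31  5  7  7 23  9 18  1 14 11
dp:     1  2  2  1  2  3  4  2  4  4  5  5  6  1  6  6
At index 4 the value is 2.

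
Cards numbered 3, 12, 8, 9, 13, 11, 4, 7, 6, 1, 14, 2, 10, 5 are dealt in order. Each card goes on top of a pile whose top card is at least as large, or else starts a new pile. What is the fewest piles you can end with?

5

The minimum number of non-increasing subsequences covering a sequence equals the length of its longest strictly increasing subsequence.
LIS length is 5 (e.g. 3, 8, 9, 13, 14), so 5 piles are needed.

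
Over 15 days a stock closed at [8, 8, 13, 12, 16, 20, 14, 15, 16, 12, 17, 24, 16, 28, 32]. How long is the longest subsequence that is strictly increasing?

9

Track the smallest tail for each achievable length (strict):
8 → extends → [8]
8 → already a tail → [8]
13 → extends → [8, 13]
12 → replaces 13 → [8, 12]
16 → extends → [8, 12, 16]
20 → extends → [8, 12, 16, 20]
14 → replaces 16 → [8, 12, 14, 20]
15 → replaces 20 → [8, 12, 14, 15]
16 → extends → [8, 12, 14, 15, 16]
12 → already a tail → [8, 12, 14, 15, 16]
17 → extends → [8, 12, 14, 15, 16, 17]
24 → extends → [8, 12, 14, 15, 16, 17, 24]
16 → already a tail → [8, 12, 14, 15, 16, 17, 24]
28 → extends → [8, 12, 14, 15, 16, 17, 24, 28]
32 → extends → [8, 12, 14, 15, 16, 17, 24, 28, 32]
Nine tails, so the longest strictly increasing subsequence has length 9 (e.g. 8, 13, 14, 15, 16, 17, 24, 28, 32).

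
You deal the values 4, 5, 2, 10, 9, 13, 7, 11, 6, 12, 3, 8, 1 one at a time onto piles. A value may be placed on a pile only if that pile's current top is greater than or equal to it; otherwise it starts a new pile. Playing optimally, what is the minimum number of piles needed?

The minimum number of non-increasing subsequences covering a sequence equals the length of its longest strictly increasing subsequence.
LIS length is 5 (e.g. 4, 5, 10, 11, 12), so 5 piles are needed.

5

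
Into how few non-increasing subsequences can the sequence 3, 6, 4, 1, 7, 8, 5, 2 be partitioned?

4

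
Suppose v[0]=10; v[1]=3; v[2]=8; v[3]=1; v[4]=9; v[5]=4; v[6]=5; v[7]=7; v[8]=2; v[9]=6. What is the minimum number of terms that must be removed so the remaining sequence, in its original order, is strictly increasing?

Fewest deletions = n − (longest strictly increasing subsequence).
Patience tails:
10 → extends → [10]
3 → replaces 10 → [3]
8 → extends → [3, 8]
1 → replaces 3 → [1, 8]
9 → extends → [1, 8, 9]
4 → replaces 8 → [1, 4, 9]
5 → replaces 9 → [1, 4, 5]
7 → extends → [1, 4, 5, 7]
2 → replaces 4 → [1, 2, 5, 7]
6 → replaces 7 → [1, 2, 5, 6]
Longest strictly increasing subsequence has length 4, so deletions = 10 − 4 = 6.

6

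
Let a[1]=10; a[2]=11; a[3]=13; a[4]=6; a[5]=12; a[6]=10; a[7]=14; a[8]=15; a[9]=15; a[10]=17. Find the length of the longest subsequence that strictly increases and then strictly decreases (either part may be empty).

6

inc[i] = longest strictly increasing subsequence ending at i; dec[i] = longest strictly decreasing subsequence starting at i:
i:      1  2  3  4  5  6  7  8  9 10
a[i]:  10 11 13  6 12 10 14 15 15 17
inc:    1  2  3  1  3  2  4  5  5  6
dec:    2  2  3  1  2  1  1  1  1  1
Best peak at i=10 (value 17): inc=6, dec=1, length 6+1−1 = 6.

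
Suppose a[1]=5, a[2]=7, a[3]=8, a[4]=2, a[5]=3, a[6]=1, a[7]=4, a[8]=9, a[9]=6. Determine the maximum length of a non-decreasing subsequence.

4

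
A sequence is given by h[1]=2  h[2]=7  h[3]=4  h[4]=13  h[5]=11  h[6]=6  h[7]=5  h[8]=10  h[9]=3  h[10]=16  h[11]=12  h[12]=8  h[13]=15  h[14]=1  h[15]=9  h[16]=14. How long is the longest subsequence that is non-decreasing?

6

Track the smallest tail for each achievable length (allowing ties):
2 → extends → [2]
7 → extends → [2, 7]
4 → replaces 7 → [2, 4]
13 → extends → [2, 4, 13]
11 → replaces 13 → [2, 4, 11]
6 → replaces 11 → [2, 4, 6]
5 → replaces 6 → [2, 4, 5]
10 → extends → [2, 4, 5, 10]
3 → replaces 4 → [2, 3, 5, 10]
16 → extends → [2, 3, 5, 10, 16]
12 → replaces 16 → [2, 3, 5, 10, 12]
8 → replaces 10 → [2, 3, 5, 8, 12]
15 → extends → [2, 3, 5, 8, 12, 15]
1 → replaces 2 → [1, 3, 5, 8, 12, 15]
9 → replaces 12 → [1, 3, 5, 8, 9, 15]
14 → replaces 15 → [1, 3, 5, 8, 9, 14]
Six tails, so the longest non-decreasing subsequence has length 6 (e.g. 2, 4, 6, 10, 12, 15).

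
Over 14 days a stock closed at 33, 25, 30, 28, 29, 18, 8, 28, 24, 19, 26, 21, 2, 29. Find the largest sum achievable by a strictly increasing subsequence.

97

Let S[i] be the best sum of a strictly increasing subsequence ending at i:
i:      1  2  3  4  5  6  7  8  9 10 11 12 13 14
a[i]:  33 25 30 28 29 18  8 28 24 19 26 21  2 29
S:     33 25 55 53 82 18  8 53 42 37 68 58  2 97
Maximum is 97 (e.g. 18 + 24 + 26 + 29).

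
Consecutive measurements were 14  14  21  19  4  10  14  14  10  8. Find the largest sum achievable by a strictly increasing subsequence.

35

Let S[i] be the best sum of a strictly increasing subsequence ending at i:
i:      1  2  3  4  5  6  7  8  9 10
a[i]:  14 14 21 19  4 10 14 14 10  8
S:     14 14 35 33  4 14 28 28 14 12
Maximum is 35 (e.g. 14 + 21).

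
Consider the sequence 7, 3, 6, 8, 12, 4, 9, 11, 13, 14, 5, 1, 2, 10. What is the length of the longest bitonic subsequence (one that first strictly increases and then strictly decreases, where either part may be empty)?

inc[i] = longest strictly increasing subsequence ending at i; dec[i] = longest strictly decreasing subsequence starting at i:
i:      1  2  3  4  5  6  7  8  9 10 11 12 13 14
a[i]:   7  3  6  8 12  4  9 11 13 14  5  1  2 10
inc:    1  1  2  3  4  2  4  5  6  7  3  1  2  5
dec:    4  2  3  3  4  2  3  3  3  3  2  1  1  1
Best peak at i=10 (value 14): inc=7, dec=3, length 7+3−1 = 9.

9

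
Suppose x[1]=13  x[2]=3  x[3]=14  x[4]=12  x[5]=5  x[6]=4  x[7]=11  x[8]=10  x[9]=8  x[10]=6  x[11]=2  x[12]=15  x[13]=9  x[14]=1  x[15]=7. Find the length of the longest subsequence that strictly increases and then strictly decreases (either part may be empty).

inc[i] = longest strictly increasing subsequence ending at i; dec[i] = longest strictly decreasing subsequence starting at i:
i:      1  2  3  4  5  6  7  8  9 10 11 12 13 14 15
x[i]:  13  3 14 12  5  4 11 10  8  6  2 15  9  1  7
inc:    1  1  2  2  2  2  3  3  3  3  1  4  4  1  4
dec:    8  3  8  7  4  3  6  5  4  3  2  3  2  1  1
Best peak at i=3 (value 14): inc=2, dec=8, length 2+8−1 = 9.

9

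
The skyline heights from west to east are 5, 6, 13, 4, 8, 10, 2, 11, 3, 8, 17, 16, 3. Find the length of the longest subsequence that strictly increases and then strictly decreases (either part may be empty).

8

inc[i] = longest strictly increasing subsequence ending at i; dec[i] = longest strictly decreasing subsequence starting at i:
i:      1  2  3  4  5  6  7  8  9 10 11 12 13
a[i]:   5  6 13  4  8 10  2 11  3  8 17 16  3
inc:    1  2  3  1  3  4  1  5  2  3  6  6  2
dec:    3  3  4  2  2  3  1  3  1  2  3  2  1
Best peak at i=11 (value 17): inc=6, dec=3, length 6+3−1 = 8.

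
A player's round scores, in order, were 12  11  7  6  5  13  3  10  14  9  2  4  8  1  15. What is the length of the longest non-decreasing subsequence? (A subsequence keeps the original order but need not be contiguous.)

Let dp[i] be the length of the longest such subsequence ending at index i:
i:      1  2  3  4  5  6  7  8  9 10 11 12 13 14 15
a[i]:  12 11  7  6  5 13  3 10 14  9  2  4  8  1 15
dp:     1  1  1  1  1  2  1  2  3  2  1  2  3  1  4
Maximum dp value is 4.

4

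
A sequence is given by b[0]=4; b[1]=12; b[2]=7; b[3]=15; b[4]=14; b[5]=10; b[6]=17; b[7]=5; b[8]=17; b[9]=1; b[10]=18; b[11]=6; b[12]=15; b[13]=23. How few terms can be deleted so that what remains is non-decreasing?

Fewest deletions = n − (longest non-decreasing subsequence).
i:      0  1  2  3  4  5  6  7  8  9 10 11 12 13
b[i]:   4 12  7 15 14 10 17  5 17  1 18  6 15 23
dp:     1  2  2  3  3  3  4  2  5  1  6  3  4  7
max dp = 7, so deletions = 14 − 7 = 7.

7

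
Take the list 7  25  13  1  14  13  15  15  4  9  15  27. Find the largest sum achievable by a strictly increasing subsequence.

76

Let S[i] be the best sum of a strictly increasing subsequence ending at i:
i:      1  2  3  4  5  6  7  8  9 10 11 12
a[i]:   7 25 13  1 14 13 15 15  4  9 15 27
S:      7 32 20  1 34 20 49 49  5 16 49 76
Maximum is 76 (e.g. 7 + 13 + 14 + 15 + 27).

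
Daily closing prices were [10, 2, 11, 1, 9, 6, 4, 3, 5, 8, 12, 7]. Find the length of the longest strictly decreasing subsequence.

5

Let dp[i] be the longest strictly decreasing subsequence ending at i:
i:      1  2  3  4  5  6  7  8  9 10 11 12
a[i]:  10  2 11  1  9  6  4  3  5  8 12  7
dp:     1  2  1  3  2  3  4  5  4  3  1  4
Maximum is 5.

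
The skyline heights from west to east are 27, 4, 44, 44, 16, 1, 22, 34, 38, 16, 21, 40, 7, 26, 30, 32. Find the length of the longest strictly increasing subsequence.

6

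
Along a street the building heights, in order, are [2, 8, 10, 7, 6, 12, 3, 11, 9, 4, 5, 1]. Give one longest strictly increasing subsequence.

Patience tails give the LIS length; then backtrack through the dp parents:
2 → extends → [2]
8 → extends → [2, 8]
10 → extends → [2, 8, 10]
7 → replaces 8 → [2, 7, 10]
6 → replaces 7 → [2, 6, 10]
12 → extends → [2, 6, 10, 12]
3 → replaces 6 → [2, 3, 10, 12]
11 → replaces 12 → [2, 3, 10, 11]
9 → replaces 10 → [2, 3, 9, 11]
4 → replaces 9 → [2, 3, 4, 11]
5 → replaces 11 → [2, 3, 4, 5]
1 → replaces 2 → [1, 3, 4, 5]
Length 4; one witness is 2, 8, 10, 12.

2, 8, 10, 12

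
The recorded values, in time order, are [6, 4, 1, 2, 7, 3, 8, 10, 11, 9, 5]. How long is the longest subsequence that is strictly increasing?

6

Track the smallest tail for each achievable length (strict):
6 → extends → [6]
4 → replaces 6 → [4]
1 → replaces 4 → [1]
2 → extends → [1, 2]
7 → extends → [1, 2, 7]
3 → replaces 7 → [1, 2, 3]
8 → extends → [1, 2, 3, 8]
10 → extends → [1, 2, 3, 8, 10]
11 → extends → [1, 2, 3, 8, 10, 11]
9 → replaces 10 → [1, 2, 3, 8, 9, 11]
5 → replaces 8 → [1, 2, 3, 5, 9, 11]
Six tails, so the longest strictly increasing subsequence has length 6 (e.g. 1, 2, 7, 8, 10, 11).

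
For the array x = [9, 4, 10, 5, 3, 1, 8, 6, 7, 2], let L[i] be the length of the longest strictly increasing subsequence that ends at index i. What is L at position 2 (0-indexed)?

dp[i] = 1 + max{dp[j] : j<i, x[j]<x[i]} (or 1 if no such j):
i:      0  1  2  3  4  5  6  7  8  9
x[i]:   9  4 10  5  3  1  8  6  7  2
dp:     1  1  2  2  1  1  3  3  4  2
At index 2 the value is 2.

2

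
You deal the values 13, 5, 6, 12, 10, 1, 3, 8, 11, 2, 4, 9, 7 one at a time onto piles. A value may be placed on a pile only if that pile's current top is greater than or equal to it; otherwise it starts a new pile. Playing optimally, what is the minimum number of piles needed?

4

Place each on the leftmost legal pile:
13 → new pile 1 (tops now [13])
5 → pile 1 (tops now [5])
6 → new pile 2 (tops now [5, 6])
12 → new pile 3 (tops now [5, 6, 12])
10 → pile 3 (tops now [5, 6, 10])
1 → pile 1 (tops now [1, 6, 10])
3 → pile 2 (tops now [1, 3, 10])
8 → pile 3 (tops now [1, 3, 8])
11 → new pile 4 (tops now [1, 3, 8, 11])
2 → pile 2 (tops now [1, 2, 8, 11])
4 → pile 3 (tops now [1, 2, 4, 11])
9 → pile 4 (tops now [1, 2, 4, 9])
7 → pile 4 (tops now [1, 2, 4, 7])
Four piles.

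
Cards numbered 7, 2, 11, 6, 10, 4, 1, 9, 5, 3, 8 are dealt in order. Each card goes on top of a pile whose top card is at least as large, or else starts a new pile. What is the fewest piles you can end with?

4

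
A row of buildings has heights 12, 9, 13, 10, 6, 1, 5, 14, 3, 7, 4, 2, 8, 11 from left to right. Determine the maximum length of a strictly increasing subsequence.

Let dp[i] be the length of the longest such subsequence ending at index i:
i:      1  2  3  4  5  6  7  8  9 10 11 12 13 14
a[i]:  12  9 13 10  6  1  5 14  3  7  4  2  8 11
dp:     1  1  2  2  1  1  2  3  2  3  3  2  4  5
Maximum dp value is 5.

5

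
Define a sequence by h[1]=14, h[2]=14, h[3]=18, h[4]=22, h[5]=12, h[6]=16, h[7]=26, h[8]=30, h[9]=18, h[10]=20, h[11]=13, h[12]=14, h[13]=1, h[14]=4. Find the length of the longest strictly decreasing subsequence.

Negate each value so 'decreasing' becomes 'increasing', then run patience tails on the negated sequence:
-14 → extends → [-14]
-14 → already a tail → [-14]
-18 → replaces -14 → [-18]
-22 → replaces -18 → [-22]
-12 → extends → [-22, -12]
-16 → replaces -12 → [-22, -16]
-26 → replaces -22 → [-26, -16]
-30 → replaces -26 → [-30, -16]
-18 → replaces -16 → [-30, -18]
-20 → replaces -18 → [-30, -20]
-13 → extends → [-30, -20, -13]
-14 → replaces -13 → [-30, -20, -14]
-1 → extends → [-30, -20, -14, -1]
-4 → replaces -1 → [-30, -20, -14, -4]
Four tails, so the longest strictly decreasing subsequence of the original has length 4.

4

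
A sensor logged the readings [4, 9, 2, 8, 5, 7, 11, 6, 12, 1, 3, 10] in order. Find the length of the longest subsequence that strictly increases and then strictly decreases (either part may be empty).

6

inc[i] = longest strictly increasing subsequence ending at i; dec[i] = longest strictly decreasing subsequence starting at i:
i:      1  2  3  4  5  6  7  8  9 10 11 12
a[i]:   4  9  2  8  5  7 11  6 12  1  3 10
inc:    1  2  1  2  2  3  4  3  5  1  2  4
dec:    3  5  2  4  2  3  3  2  2  1  1  1
Best peak at i=2 (value 9): inc=2, dec=5, length 2+5−1 = 6.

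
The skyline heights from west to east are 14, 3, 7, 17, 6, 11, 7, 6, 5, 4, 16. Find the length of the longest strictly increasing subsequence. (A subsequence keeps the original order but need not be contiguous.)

4

Let dp[i] be the length of the longest such subsequence ending at index i:
i:      1  2  3  4  5  6  7  8  9 10 11
a[i]:  14  3  7 17  6 11  7  6  5  4 16
dp:     1  1  2  3  2  3  3  2  2  2  4
Maximum dp value is 4.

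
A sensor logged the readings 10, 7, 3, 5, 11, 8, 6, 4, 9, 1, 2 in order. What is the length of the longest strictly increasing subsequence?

4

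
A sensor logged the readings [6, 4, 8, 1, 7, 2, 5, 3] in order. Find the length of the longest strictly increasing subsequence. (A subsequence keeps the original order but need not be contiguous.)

3

Let dp[i] be the length of the longest such subsequence ending at index i:
i:     1 2 3 4 5 6 7 8
a[i]:  6 4 8 1 7 2 5 3
dp:    1 1 2 1 2 2 3 3
Maximum dp value is 3.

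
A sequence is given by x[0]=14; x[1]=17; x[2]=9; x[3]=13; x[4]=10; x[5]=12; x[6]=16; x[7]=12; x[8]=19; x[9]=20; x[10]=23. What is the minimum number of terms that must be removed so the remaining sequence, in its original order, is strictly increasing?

Fewest deletions = n − (longest strictly increasing subsequence).
i:      0  1  2  3  4  5  6  7  8  9 10
x[i]:  14 17  9 13 10 12 16 12 19 20 23
dp:     1  2  1  2  2  3  4  3  5  6  7
max dp = 7, so deletions = 11 − 7 = 4.

4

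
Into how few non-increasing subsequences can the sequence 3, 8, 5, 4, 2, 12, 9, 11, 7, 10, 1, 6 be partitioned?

4

Place each on the leftmost legal pile:
3 → new pile 1 (tops now [3])
8 → new pile 2 (tops now [3, 8])
5 → pile 2 (tops now [3, 5])
4 → pile 2 (tops now [3, 4])
2 → pile 1 (tops now [2, 4])
12 → new pile 3 (tops now [2, 4, 12])
9 → pile 3 (tops now [2, 4, 9])
11 → new pile 4 (tops now [2, 4, 9, 11])
7 → pile 3 (tops now [2, 4, 7, 11])
10 → pile 4 (tops now [2, 4, 7, 10])
1 → pile 1 (tops now [1, 4, 7, 10])
6 → pile 3 (tops now [1, 4, 6, 10])
Four piles.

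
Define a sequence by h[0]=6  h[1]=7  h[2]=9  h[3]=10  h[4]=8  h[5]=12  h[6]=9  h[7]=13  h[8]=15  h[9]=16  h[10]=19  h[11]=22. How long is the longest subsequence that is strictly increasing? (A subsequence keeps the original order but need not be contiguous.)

Track the smallest tail for each achievable length (strict):
6 → extends → [6]
7 → extends → [6, 7]
9 → extends → [6, 7, 9]
10 → extends → [6, 7, 9, 10]
8 → replaces 9 → [6, 7, 8, 10]
12 → extends → [6, 7, 8, 10, 12]
9 → replaces 10 → [6, 7, 8, 9, 12]
13 → extends → [6, 7, 8, 9, 12, 13]
15 → extends → [6, 7, 8, 9, 12, 13, 15]
16 → extends → [6, 7, 8, 9, 12, 13, 15, 16]
19 → extends → [6, 7, 8, 9, 12, 13, 15, 16, 19]
22 → extends → [6, 7, 8, 9, 12, 13, 15, 16, 19, 22]
Ten tails, so the longest strictly increasing subsequence has length 10 (e.g. 6, 7, 9, 10, 12, 13, 15, 16, 19, 22).

10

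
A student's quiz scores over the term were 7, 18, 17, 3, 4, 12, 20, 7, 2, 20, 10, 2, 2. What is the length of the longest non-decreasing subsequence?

5

Track the smallest tail for each achievable length (allowing ties):
7 → extends → [7]
18 → extends → [7, 18]
17 → replaces 18 → [7, 17]
3 → replaces 7 → [3, 17]
4 → replaces 17 → [3, 4]
12 → extends → [3, 4, 12]
20 → extends → [3, 4, 12, 20]
7 → replaces 12 → [3, 4, 7, 20]
2 → replaces 3 → [2, 4, 7, 20]
20 → extends → [2, 4, 7, 20, 20]
10 → replaces 20 → [2, 4, 7, 10, 20]
2 → replaces 4 → [2, 2, 7, 10, 20]
2 → replaces 7 → [2, 2, 2, 10, 20]
Five tails, so the longest non-decreasing subsequence has length 5 (e.g. 3, 4, 12, 20, 20).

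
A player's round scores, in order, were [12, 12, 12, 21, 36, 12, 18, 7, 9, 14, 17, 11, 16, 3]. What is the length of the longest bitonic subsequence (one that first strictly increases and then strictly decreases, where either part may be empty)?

inc[i] = longest strictly increasing subsequence ending at i; dec[i] = longest strictly decreasing subsequence starting at i:
i:      1  2  3  4  5  6  7  8  9 10 11 12 13 14
a[i]:  12 12 12 21 36 12 18  7  9 14 17 11 16  3
inc:    1  1  1  2  3  1  2  1  2  3  4  3  4  1
dec:    3  3  3  5  5  3  4  2  2  3  3  2  2  1
Best peak at i=5 (value 36): inc=3, dec=5, length 3+5−1 = 7.

7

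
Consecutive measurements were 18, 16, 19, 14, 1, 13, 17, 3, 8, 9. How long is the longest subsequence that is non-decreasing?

4

Let dp[i] be the length of the longest such subsequence ending at index i:
i:      1  2  3  4  5  6  7  8  9 10
a[i]:  18 16 19 14  1 13 17  3  8  9
dp:     1  1  2  1  1  2  3  2  3  4
Maximum dp value is 4.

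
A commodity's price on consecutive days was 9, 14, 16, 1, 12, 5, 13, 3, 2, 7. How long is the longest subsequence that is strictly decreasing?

5

Negate each value so 'decreasing' becomes 'increasing', then run patience tails on the negated sequence:
-9 → extends → [-9]
-14 → replaces -9 → [-14]
-16 → replaces -14 → [-16]
-1 → extends → [-16, -1]
-12 → replaces -1 → [-16, -12]
-5 → extends → [-16, -12, -5]
-13 → replaces -12 → [-16, -13, -5]
-3 → extends → [-16, -13, -5, -3]
-2 → extends → [-16, -13, -5, -3, -2]
-7 → replaces -5 → [-16, -13, -7, -3, -2]
Five tails, so the longest strictly decreasing subsequence of the original has length 5.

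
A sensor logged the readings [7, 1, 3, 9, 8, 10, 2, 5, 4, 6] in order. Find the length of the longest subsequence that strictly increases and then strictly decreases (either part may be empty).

inc[i] = longest strictly increasing subsequence ending at i; dec[i] = longest strictly decreasing subsequence starting at i:
i:      1  2  3  4  5  6  7  8  9 10
a[i]:   7  1  3  9  8 10  2  5  4  6
inc:    1  1  2  3  3  4  2  3  3  4
dec:    3  1  2  4  3  3  1  2  1  1
Best peak at i=4 (value 9): inc=3, dec=4, length 3+4−1 = 6.

6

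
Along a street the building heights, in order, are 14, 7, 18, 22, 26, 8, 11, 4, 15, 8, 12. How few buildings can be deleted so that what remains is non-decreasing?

Fewest deletions = n − (longest non-decreasing subsequence).
Patience tails:
14 → extends → [14]
7 → replaces 14 → [7]
18 → extends → [7, 18]
22 → extends → [7, 18, 22]
26 → extends → [7, 18, 22, 26]
8 → replaces 18 → [7, 8, 22, 26]
11 → replaces 22 → [7, 8, 11, 26]
4 → replaces 7 → [4, 8, 11, 26]
15 → replaces 26 → [4, 8, 11, 15]
8 → replaces 11 → [4, 8, 8, 15]
12 → replaces 15 → [4, 8, 8, 12]
Longest non-decreasing subsequence has length 4, so deletions = 11 − 4 = 7.

7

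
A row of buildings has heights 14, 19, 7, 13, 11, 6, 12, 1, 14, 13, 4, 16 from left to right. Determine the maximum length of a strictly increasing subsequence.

5

Let dp[i] be the length of the longest such subsequence ending at index i:
i:      1  2  3  4  5  6  7  8  9 10 11 12
a[i]:  14 19  7 13 11  6 12  1 14 13  4 16
dp:     1  2  1  2  2  1  3  1  4  4  2  5
Maximum dp value is 5.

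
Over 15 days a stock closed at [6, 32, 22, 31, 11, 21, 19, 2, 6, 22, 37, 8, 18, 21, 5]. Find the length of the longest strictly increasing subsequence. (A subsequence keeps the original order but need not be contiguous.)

Track the smallest tail for each achievable length (strict):
6 → extends → [6]
32 → extends → [6, 32]
22 → replaces 32 → [6, 22]
31 → extends → [6, 22, 31]
11 → replaces 22 → [6, 11, 31]
21 → replaces 31 → [6, 11, 21]
19 → replaces 21 → [6, 11, 19]
2 → replaces 6 → [2, 11, 19]
6 → replaces 11 → [2, 6, 19]
22 → extends → [2, 6, 19, 22]
37 → extends → [2, 6, 19, 22, 37]
8 → replaces 19 → [2, 6, 8, 22, 37]
18 → replaces 22 → [2, 6, 8, 18, 37]
21 → replaces 37 → [2, 6, 8, 18, 21]
5 → replaces 6 → [2, 5, 8, 18, 21]
Five tails, so the longest strictly increasing subsequence has length 5 (e.g. 6, 11, 21, 22, 37).

5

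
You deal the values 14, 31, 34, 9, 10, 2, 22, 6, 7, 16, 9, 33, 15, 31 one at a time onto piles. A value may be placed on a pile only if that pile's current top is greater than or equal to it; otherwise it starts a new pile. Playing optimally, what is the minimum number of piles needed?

The minimum number of non-increasing subsequences covering a sequence equals the length of its longest strictly increasing subsequence.
LIS length is 6 (e.g. 2, 6, 7, 9, 15, 31), so 6 piles are needed.

6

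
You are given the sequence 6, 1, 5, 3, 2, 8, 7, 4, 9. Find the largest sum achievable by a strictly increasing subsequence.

Let S[i] be the best sum of a strictly increasing subsequence ending at i:
i:      1  2  3  4  5  6  7  8  9
a[i]:   6  1  5  3  2  8  7  4  9
S:      6  1  6  4  3 14 13  8 23
Maximum is 23 (e.g. 1 + 5 + 8 + 9).

23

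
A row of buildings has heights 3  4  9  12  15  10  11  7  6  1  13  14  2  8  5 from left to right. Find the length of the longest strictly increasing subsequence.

Let dp[i] be the length of the longest such subsequence ending at index i:
i:      1  2  3  4  5  6  7  8  9 10 11 12 13 14 15
a[i]:   3  4  9 12 15 10 11  7  6  1 13 14  2  8  5
dp:     1  2  3  4  5  4  5  3  3  1  6  7  2  4  3
Maximum dp value is 7.

7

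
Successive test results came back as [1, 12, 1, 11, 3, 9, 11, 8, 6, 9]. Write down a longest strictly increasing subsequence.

1, 3, 9, 11

Patience tails give the LIS length; then backtrack through the dp parents:
1 → extends → [1]
12 → extends → [1, 12]
1 → already a tail → [1, 12]
11 → replaces 12 → [1, 11]
3 → replaces 11 → [1, 3]
9 → extends → [1, 3, 9]
11 → extends → [1, 3, 9, 11]
8 → replaces 9 → [1, 3, 8, 11]
6 → replaces 8 → [1, 3, 6, 11]
9 → replaces 11 → [1, 3, 6, 9]
Length 4; one witness is 1, 3, 9, 11.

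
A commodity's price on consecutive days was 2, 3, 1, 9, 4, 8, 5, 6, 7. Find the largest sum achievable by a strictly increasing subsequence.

Let S[i] be the best sum of a strictly increasing subsequence ending at i:
i:      1  2  3  4  5  6  7  8  9
a[i]:   2  3  1  9  4  8  5  6  7
S:      2  5  1 14  9 17 14 20 27
Maximum is 27 (e.g. 2 + 3 + 4 + 5 + 6 + 7).

27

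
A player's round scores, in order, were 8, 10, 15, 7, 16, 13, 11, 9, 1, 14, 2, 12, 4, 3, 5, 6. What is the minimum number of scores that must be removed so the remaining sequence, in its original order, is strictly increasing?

Fewest deletions = n − (longest strictly increasing subsequence).
i:      1  2  3  4  5  6  7  8  9 10 11 12 13 14 15 16
a[i]:   8 10 15  7 16 13 11  9  1 14  2 12  4  3  5  6
dp:     1  2  3  1  4  3  3  2  1  4  2  4  3  3  4  5
max dp = 5, so deletions = 16 − 5 = 11.

11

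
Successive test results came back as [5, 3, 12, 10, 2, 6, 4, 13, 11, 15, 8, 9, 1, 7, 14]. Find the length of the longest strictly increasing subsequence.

Let dp[i] be the length of the longest such subsequence ending at index i:
i:      1  2  3  4  5  6  7  8  9 10 11 12 13 14 15
a[i]:   5  3 12 10  2  6  4 13 11 15  8  9  1  7 14
dp:     1  1  2  2  1  2  2  3  3  4  3  4  1  3  5
Maximum dp value is 5.

5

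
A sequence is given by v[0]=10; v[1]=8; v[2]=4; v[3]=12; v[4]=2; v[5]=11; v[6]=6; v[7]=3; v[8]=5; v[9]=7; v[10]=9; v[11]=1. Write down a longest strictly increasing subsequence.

2, 3, 5, 7, 9

Patience tails give the LIS length; then backtrack through the dp parents:
10 → extends → [10]
8 → replaces 10 → [8]
4 → replaces 8 → [4]
12 → extends → [4, 12]
2 → replaces 4 → [2, 12]
11 → replaces 12 → [2, 11]
6 → replaces 11 → [2, 6]
3 → replaces 6 → [2, 3]
5 → extends → [2, 3, 5]
7 → extends → [2, 3, 5, 7]
9 → extends → [2, 3, 5, 7, 9]
1 → replaces 2 → [1, 3, 5, 7, 9]
Length 5; one witness is 2, 3, 5, 7, 9.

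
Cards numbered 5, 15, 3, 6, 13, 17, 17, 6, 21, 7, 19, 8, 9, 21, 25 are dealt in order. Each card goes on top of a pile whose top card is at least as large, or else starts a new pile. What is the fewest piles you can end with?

7

The minimum number of non-increasing subsequences covering a sequence equals the length of its longest strictly increasing subsequence.
LIS length is 7 (e.g. 5, 6, 13, 17, 19, 21, 25), so 7 piles are needed.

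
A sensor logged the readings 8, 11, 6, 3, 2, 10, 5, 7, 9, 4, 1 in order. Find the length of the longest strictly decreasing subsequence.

5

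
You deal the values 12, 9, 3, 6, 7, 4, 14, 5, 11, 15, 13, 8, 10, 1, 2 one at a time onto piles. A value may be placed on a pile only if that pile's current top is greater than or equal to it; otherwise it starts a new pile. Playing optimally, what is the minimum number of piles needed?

5

Place each on the leftmost legal pile:
12 → new pile 1 (tops now [12])
9 → pile 1 (tops now [9])
3 → pile 1 (tops now [3])
6 → new pile 2 (tops now [3, 6])
7 → new pile 3 (tops now [3, 6, 7])
4 → pile 2 (tops now [3, 4, 7])
14 → new pile 4 (tops now [3, 4, 7, 14])
5 → pile 3 (tops now [3, 4, 5, 14])
11 → pile 4 (tops now [3, 4, 5, 11])
15 → new pile 5 (tops now [3, 4, 5, 11, 15])
13 → pile 5 (tops now [3, 4, 5, 11, 13])
8 → pile 4 (tops now [3, 4, 5, 8, 13])
10 → pile 5 (tops now [3, 4, 5, 8, 10])
1 → pile 1 (tops now [1, 4, 5, 8, 10])
2 → pile 2 (tops now [1, 2, 5, 8, 10])
Five piles.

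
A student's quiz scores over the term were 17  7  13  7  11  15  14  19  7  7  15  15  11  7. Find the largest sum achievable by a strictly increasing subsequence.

54

Let S[i] be the best sum of a strictly increasing subsequence ending at i:
i:      1  2  3  4  5  6  7  8  9 10 11 12 13 14
a[i]:  17  7 13  7 11 15 14 19  7  7 15 15 11  7
S:     17  7 20  7 18 35 34 54  7  7 49 49 18  7
Maximum is 54 (e.g. 7 + 13 + 15 + 19).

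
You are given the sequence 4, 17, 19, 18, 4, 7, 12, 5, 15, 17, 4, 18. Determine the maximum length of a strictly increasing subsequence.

6

Let dp[i] be the length of the longest such subsequence ending at index i:
i:      1  2  3  4  5  6  7  8  9 10 11 12
a[i]:   4 17 19 18  4  7 12  5 15 17  4 18
dp:     1  2  3  3  1  2  3  2  4  5  1  6
Maximum dp value is 6.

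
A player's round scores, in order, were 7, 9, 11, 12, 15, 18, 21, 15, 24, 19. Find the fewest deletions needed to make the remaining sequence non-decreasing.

Fewest deletions = n − (longest non-decreasing subsequence).
Patience tails:
7 → extends → [7]
9 → extends → [7, 9]
11 → extends → [7, 9, 11]
12 → extends → [7, 9, 11, 12]
15 → extends → [7, 9, 11, 12, 15]
18 → extends → [7, 9, 11, 12, 15, 18]
21 → extends → [7, 9, 11, 12, 15, 18, 21]
15 → replaces 18 → [7, 9, 11, 12, 15, 15, 21]
24 → extends → [7, 9, 11, 12, 15, 15, 21, 24]
19 → replaces 21 → [7, 9, 11, 12, 15, 15, 19, 24]
Longest non-decreasing subsequence has length 8, so deletions = 10 − 8 = 2.

2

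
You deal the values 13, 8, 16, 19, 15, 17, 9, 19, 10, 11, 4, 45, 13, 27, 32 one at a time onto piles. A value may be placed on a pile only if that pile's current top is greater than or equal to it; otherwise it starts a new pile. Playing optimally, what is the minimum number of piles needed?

Place each on the leftmost legal pile:
13 → new pile 1 (tops now [13])
8 → pile 1 (tops now [8])
16 → new pile 2 (tops now [8, 16])
19 → new pile 3 (tops now [8, 16, 19])
15 → pile 2 (tops now [8, 15, 19])
17 → pile 3 (tops now [8, 15, 17])
9 → pile 2 (tops now [8, 9, 17])
19 → new pile 4 (tops now [8, 9, 17, 19])
10 → pile 3 (tops now [8, 9, 10, 19])
11 → pile 4 (tops now [8, 9, 10, 11])
4 → pile 1 (tops now [4, 9, 10, 11])
45 → new pile 5 (tops now [4, 9, 10, 11, 45])
13 → pile 5 (tops now [4, 9, 10, 11, 13])
27 → new pile 6 (tops now [4, 9, 10, 11, 13, 27])
32 → new pile 7 (tops now [4, 9, 10, 11, 13, 27, 32])
Seven piles.

7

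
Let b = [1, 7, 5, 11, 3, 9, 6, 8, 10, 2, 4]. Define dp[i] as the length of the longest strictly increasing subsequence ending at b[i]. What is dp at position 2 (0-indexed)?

dp[i] = 1 + max{dp[j] : j<i, b[j]<b[i]} (or 1 if no such j):
i:      0  1  2  3  4  5  6  7  8  9 10
b[i]:   1  7  5 11  3  9  6  8 10  2  4
dp:     1  2  2  3  2  3  3  4  5  2  3
At index 2 the value is 2.

2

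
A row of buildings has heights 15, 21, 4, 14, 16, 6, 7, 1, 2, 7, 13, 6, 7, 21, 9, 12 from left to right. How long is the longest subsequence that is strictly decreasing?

Negate each value so 'decreasing' becomes 'increasing', then run patience tails on the negated sequence:
-15 → extends → [-15]
-21 → replaces -15 → [-21]
-4 → extends → [-21, -4]
-14 → replaces -4 → [-21, -14]
-16 → replaces -14 → [-21, -16]
-6 → extends → [-21, -16, -6]
-7 → replaces -6 → [-21, -16, -7]
-1 → extends → [-21, -16, -7, -1]
-2 → replaces -1 → [-21, -16, -7, -2]
-7 → already a tail → [-21, -16, -7, -2]
-13 → replaces -7 → [-21, -16, -13, -2]
-6 → replaces -2 → [-21, -16, -13, -6]
-7 → replaces -6 → [-21, -16, -13, -7]
-21 → already a tail → [-21, -16, -13, -7]
-9 → replaces -7 → [-21, -16, -13, -9]
-12 → replaces -9 → [-21, -16, -13, -12]
Four tails, so the longest strictly decreasing subsequence of the original has length 4.

4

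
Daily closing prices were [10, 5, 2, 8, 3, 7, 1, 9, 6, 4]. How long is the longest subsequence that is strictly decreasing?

Negate each value so 'decreasing' becomes 'increasing', then run patience tails on the negated sequence:
-10 → extends → [-10]
-5 → extends → [-10, -5]
-2 → extends → [-10, -5, -2]
-8 → replaces -5 → [-10, -8, -2]
-3 → replaces -2 → [-10, -8, -3]
-7 → replaces -3 → [-10, -8, -7]
-1 → extends → [-10, -8, -7, -1]
-9 → replaces -8 → [-10, -9, -7, -1]
-6 → replaces -1 → [-10, -9, -7, -6]
-4 → extends → [-10, -9, -7, -6, -4]
Five tails, so the longest strictly decreasing subsequence of the original has length 5.

5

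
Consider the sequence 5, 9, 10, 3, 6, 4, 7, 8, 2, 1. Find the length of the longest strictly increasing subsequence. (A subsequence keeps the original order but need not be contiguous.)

4

Track the smallest tail for each achievable length (strict):
5 → extends → [5]
9 → extends → [5, 9]
10 → extends → [5, 9, 10]
3 → replaces 5 → [3, 9, 10]
6 → replaces 9 → [3, 6, 10]
4 → replaces 6 → [3, 4, 10]
7 → replaces 10 → [3, 4, 7]
8 → extends → [3, 4, 7, 8]
2 → replaces 3 → [2, 4, 7, 8]
1 → replaces 2 → [1, 4, 7, 8]
Four tails, so the longest strictly increasing subsequence has length 4 (e.g. 5, 6, 7, 8).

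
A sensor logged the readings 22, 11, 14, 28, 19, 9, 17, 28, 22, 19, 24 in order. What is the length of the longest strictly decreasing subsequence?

3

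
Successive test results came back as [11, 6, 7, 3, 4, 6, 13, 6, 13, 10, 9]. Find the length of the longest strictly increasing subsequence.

4

Let dp[i] be the length of the longest such subsequence ending at index i:
i:      1  2  3  4  5  6  7  8  9 10 11
a[i]:  11  6  7  3  4  6 13  6 13 10  9
dp:     1  1  2  1  2  3  4  3  4  4  4
Maximum dp value is 4.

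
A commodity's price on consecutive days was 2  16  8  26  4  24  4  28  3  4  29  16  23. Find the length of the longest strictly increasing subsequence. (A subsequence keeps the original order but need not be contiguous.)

5

Track the smallest tail for each achievable length (strict):
2 → extends → [2]
16 → extends → [2, 16]
8 → replaces 16 → [2, 8]
26 → extends → [2, 8, 26]
4 → replaces 8 → [2, 4, 26]
24 → replaces 26 → [2, 4, 24]
4 → already a tail → [2, 4, 24]
28 → extends → [2, 4, 24, 28]
3 → replaces 4 → [2, 3, 24, 28]
4 → replaces 24 → [2, 3, 4, 28]
29 → extends → [2, 3, 4, 28, 29]
16 → replaces 28 → [2, 3, 4, 16, 29]
23 → replaces 29 → [2, 3, 4, 16, 23]
Five tails, so the longest strictly increasing subsequence has length 5 (e.g. 2, 16, 26, 28, 29).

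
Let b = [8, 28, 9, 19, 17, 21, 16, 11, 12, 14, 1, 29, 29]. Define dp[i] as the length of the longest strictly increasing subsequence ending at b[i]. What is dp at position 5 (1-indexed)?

dp[i] = 1 + max{dp[j] : j<i, b[j]<b[i]} (or 1 if no such j):
i:      1  2  3  4  5  6  7  8  9 10 11 12 13
b[i]:   8 28  9 19 17 21 16 11 12 14  1 29 29
dp:     1  2  2  3  3  4  3  3  4  5  1  6  6
At index 5 the value is 3.

3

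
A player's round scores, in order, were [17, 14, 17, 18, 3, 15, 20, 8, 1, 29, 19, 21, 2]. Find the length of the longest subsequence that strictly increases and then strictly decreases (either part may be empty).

inc[i] = longest strictly increasing subsequence ending at i; dec[i] = longest strictly decreasing subsequence starting at i:
i:      1  2  3  4  5  6  7  8  9 10 11 12 13
a[i]:  17 14 17 18  3 15 20  8  1 29 19 21  2
inc:    1  1  2  3  1  2  4  2  1  5  4  5  2
dec:    4  3  4  4  2  3  3  2  1  3  2  2  1
Best peak at i=10 (value 29): inc=5, dec=3, length 5+3−1 = 7.

7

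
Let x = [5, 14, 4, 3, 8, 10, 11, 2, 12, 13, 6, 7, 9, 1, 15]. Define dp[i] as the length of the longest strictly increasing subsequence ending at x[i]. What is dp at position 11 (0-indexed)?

dp[i] = 1 + max{dp[j] : j<i, x[j]<x[i]} (or 1 if no such j):
i:      0  1  2  3  4  5  6  7  8  9 10 11 12 13 14
x[i]:   5 14  4  3  8 10 11  2 12 13  6  7  9  1 15
dp:     1  2  1  1  2  3  4  1  5  6  2  3  4  1  7
At index 11 the value is 3.

3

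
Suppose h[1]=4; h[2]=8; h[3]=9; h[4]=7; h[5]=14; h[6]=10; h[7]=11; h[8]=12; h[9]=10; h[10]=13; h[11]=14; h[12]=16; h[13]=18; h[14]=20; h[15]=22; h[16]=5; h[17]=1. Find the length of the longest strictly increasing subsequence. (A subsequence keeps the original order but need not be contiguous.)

12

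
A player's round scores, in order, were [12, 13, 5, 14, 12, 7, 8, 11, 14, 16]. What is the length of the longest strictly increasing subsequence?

6

Let dp[i] be the length of the longest such subsequence ending at index i:
i:      1  2  3  4  5  6  7  8  9 10
a[i]:  12 13  5 14 12  7  8 11 14 16
dp:     1  2  1  3  2  2  3  4  5  6
Maximum dp value is 6.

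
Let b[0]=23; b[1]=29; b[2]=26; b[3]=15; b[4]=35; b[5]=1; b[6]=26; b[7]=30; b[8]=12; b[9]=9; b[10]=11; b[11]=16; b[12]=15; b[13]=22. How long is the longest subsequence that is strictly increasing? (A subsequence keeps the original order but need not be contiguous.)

Track the smallest tail for each achievable length (strict):
23 → extends → [23]
29 → extends → [23, 29]
26 → replaces 29 → [23, 26]
15 → replaces 23 → [15, 26]
35 → extends → [15, 26, 35]
1 → replaces 15 → [1, 26, 35]
26 → already a tail → [1, 26, 35]
30 → replaces 35 → [1, 26, 30]
12 → replaces 26 → [1, 12, 30]
9 → replaces 12 → [1, 9, 30]
11 → replaces 30 → [1, 9, 11]
16 → extends → [1, 9, 11, 16]
15 → replaces 16 → [1, 9, 11, 15]
22 → extends → [1, 9, 11, 15, 22]
Five tails, so the longest strictly increasing subsequence has length 5 (e.g. 1, 9, 11, 16, 22).

5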